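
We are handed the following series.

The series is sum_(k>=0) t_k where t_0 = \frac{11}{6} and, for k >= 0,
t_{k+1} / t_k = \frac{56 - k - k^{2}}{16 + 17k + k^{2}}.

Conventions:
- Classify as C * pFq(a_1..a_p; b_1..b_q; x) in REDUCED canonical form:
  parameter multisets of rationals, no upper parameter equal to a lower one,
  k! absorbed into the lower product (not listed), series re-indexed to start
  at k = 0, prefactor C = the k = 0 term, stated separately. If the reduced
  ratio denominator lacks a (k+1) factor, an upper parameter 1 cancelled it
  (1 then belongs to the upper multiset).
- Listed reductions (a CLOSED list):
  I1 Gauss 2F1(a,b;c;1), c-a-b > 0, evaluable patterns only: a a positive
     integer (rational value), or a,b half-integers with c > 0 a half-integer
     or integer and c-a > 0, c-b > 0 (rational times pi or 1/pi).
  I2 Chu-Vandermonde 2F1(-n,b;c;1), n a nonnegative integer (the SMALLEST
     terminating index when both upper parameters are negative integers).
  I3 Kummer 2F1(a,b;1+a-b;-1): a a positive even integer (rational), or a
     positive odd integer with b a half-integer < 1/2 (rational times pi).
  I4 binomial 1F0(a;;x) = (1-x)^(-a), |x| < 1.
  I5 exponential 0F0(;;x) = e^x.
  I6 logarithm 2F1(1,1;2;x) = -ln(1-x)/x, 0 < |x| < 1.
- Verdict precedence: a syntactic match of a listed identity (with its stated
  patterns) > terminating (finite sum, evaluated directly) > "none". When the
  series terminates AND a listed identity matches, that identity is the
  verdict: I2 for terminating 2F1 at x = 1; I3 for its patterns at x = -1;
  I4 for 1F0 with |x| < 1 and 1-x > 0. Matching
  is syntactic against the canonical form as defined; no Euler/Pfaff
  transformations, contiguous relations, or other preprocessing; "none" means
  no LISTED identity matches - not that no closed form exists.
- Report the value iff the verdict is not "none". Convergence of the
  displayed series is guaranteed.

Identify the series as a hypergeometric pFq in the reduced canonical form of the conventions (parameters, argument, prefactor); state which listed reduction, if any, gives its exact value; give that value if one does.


The tell: t_0 = \frac{11}{6} here, and roots of the ratio polynomials (C = 11/6, x = -1) are the negated parameters.
Consecutive-term ratio: r(k) = -1 * (k-7) (k+8) / [(k+16) (k+1)] - poly over poly, x = -1 from leading terms; C = \frac{11}{6} at k = 0.

Prefactor \frac{11}{6}, argument -1: 2F1 with upper {-7, 8} over lower {16}. Verdict: Kummer (I3) fires (x = -1; c = 16 equals 1+a-b for upper {-7, 8}: listed pattern). Sum: \frac{143}{4}.


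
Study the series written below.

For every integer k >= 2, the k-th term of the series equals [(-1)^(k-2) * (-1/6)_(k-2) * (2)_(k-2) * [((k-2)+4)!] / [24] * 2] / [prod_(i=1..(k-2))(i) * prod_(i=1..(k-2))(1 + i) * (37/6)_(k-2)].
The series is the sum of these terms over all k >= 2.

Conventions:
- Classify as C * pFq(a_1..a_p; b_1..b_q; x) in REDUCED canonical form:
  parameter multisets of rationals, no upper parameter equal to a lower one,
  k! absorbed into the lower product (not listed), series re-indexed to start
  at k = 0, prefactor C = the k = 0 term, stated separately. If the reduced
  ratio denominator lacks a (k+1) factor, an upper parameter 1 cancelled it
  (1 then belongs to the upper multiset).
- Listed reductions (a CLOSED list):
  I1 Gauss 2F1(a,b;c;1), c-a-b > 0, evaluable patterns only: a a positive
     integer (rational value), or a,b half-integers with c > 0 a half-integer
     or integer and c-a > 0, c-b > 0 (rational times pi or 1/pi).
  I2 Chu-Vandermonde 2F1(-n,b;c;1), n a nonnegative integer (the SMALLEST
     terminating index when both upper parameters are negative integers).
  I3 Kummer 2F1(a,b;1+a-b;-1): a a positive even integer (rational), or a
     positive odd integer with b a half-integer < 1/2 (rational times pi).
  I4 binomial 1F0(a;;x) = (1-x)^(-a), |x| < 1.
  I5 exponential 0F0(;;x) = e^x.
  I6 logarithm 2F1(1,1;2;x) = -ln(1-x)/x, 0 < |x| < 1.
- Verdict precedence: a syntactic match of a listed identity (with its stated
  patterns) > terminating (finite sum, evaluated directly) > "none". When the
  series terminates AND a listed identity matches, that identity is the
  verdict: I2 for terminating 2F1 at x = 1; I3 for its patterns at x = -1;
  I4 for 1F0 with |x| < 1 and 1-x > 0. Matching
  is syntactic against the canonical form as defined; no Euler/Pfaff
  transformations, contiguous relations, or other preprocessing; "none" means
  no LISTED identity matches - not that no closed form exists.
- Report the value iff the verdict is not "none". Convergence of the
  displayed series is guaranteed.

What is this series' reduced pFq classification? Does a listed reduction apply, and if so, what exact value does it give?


At argument -1: a 2F1 with upper {-1/6, 5}, lower {37/6}, scaled by C = 2. Verdict: none here - no I1-I6 shape fits x = -1 with lower {37/6}.

Structural cue: from the first term 2: the product of the first k integers (C = 2, x = -1) is k!.
Step ratio: r(k) = (-1) * (k-1/6) (k+5) / [(k+37/6) (k+1)] - rational in k. x = (-1); t_0 = 2; negate the roots.


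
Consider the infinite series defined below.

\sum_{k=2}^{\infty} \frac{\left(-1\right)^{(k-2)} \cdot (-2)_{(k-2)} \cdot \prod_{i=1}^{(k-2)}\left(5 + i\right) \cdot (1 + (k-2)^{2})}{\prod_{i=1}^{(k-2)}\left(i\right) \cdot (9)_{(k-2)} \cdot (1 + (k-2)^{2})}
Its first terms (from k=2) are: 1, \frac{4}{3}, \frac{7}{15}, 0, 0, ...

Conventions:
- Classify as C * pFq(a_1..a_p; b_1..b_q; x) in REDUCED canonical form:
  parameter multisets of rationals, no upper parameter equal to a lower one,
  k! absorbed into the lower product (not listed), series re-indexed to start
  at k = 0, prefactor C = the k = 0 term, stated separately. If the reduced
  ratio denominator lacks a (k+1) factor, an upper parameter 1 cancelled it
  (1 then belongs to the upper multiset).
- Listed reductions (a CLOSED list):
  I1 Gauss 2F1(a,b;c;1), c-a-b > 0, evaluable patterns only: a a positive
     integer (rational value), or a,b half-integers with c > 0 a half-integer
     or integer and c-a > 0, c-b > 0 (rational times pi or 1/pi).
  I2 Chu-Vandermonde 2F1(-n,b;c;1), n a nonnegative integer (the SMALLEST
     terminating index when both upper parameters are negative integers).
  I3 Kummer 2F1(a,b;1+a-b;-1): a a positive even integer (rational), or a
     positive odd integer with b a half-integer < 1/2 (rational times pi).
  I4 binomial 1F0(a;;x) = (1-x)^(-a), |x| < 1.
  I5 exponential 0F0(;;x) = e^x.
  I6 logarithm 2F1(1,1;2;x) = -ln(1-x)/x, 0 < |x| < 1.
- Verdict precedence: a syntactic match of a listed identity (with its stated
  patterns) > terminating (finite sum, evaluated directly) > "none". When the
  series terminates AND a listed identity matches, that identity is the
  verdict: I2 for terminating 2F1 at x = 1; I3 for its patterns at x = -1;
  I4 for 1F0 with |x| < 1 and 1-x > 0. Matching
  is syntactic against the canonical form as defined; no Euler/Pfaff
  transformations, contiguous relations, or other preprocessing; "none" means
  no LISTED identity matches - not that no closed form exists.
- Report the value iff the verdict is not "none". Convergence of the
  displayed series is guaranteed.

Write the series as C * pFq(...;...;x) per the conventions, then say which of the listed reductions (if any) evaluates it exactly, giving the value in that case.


Key step: t_0 being 1, the product of the first k integers (prefactor 1) is k!.
Ratio: r(k) = -1 * (k-2) (k+6) / [(k+9) (k+1)] - rational in k. x = -1; t_0 = 1; negate the roots.

Prefactor 1, argument -1: 2F1 with upper {-2, 6} over lower {9}. Verdict: Kummer's theorem (I3) applies (x = -1; c = 9 equals 1+a-b for upper {-2, 6}: listed pattern). Sum: \frac{14}{5}.


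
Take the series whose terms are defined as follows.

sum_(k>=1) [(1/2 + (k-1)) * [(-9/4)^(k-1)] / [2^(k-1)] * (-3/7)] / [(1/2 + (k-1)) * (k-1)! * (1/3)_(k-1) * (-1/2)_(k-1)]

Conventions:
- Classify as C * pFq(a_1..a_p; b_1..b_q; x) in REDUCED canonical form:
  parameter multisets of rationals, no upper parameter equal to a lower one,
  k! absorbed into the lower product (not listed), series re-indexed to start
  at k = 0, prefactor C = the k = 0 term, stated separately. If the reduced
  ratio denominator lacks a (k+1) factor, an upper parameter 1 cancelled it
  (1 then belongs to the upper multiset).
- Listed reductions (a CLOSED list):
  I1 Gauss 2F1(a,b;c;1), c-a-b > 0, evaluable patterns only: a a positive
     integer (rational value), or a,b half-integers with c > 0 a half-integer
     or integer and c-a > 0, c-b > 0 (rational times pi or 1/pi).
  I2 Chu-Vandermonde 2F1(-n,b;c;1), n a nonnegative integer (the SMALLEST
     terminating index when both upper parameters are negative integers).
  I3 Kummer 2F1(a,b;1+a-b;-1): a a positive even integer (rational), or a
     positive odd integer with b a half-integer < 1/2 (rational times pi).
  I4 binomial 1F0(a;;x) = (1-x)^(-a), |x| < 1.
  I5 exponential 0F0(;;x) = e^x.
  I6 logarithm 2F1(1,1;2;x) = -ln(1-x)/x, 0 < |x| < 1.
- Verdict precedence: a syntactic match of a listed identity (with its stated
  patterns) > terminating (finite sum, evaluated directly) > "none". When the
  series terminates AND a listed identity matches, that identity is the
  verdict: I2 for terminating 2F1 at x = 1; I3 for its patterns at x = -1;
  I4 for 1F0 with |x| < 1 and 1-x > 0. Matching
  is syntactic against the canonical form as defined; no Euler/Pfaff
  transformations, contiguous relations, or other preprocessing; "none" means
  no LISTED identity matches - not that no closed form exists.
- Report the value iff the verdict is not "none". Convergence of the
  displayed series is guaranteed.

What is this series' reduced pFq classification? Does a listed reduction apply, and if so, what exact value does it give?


With C = -3/7: the canonical form is 0F2(-; -1/2, 1/3; -9/8). Verdict: none (x = -9/8): each listed identity misses the multisets {-} ; {-1/2, 1/3}.

Structural cue: t_0 = -3/7 here, and the two k-th powers (prefactor -3/7) combine into one argument.
Step ratio: r(k) = (-9/8) * 1 / [(k-1/2) (k+1/3) (k+1)] - rational in k. x = (-9/8); t_0 = -3/7; negate the roots.


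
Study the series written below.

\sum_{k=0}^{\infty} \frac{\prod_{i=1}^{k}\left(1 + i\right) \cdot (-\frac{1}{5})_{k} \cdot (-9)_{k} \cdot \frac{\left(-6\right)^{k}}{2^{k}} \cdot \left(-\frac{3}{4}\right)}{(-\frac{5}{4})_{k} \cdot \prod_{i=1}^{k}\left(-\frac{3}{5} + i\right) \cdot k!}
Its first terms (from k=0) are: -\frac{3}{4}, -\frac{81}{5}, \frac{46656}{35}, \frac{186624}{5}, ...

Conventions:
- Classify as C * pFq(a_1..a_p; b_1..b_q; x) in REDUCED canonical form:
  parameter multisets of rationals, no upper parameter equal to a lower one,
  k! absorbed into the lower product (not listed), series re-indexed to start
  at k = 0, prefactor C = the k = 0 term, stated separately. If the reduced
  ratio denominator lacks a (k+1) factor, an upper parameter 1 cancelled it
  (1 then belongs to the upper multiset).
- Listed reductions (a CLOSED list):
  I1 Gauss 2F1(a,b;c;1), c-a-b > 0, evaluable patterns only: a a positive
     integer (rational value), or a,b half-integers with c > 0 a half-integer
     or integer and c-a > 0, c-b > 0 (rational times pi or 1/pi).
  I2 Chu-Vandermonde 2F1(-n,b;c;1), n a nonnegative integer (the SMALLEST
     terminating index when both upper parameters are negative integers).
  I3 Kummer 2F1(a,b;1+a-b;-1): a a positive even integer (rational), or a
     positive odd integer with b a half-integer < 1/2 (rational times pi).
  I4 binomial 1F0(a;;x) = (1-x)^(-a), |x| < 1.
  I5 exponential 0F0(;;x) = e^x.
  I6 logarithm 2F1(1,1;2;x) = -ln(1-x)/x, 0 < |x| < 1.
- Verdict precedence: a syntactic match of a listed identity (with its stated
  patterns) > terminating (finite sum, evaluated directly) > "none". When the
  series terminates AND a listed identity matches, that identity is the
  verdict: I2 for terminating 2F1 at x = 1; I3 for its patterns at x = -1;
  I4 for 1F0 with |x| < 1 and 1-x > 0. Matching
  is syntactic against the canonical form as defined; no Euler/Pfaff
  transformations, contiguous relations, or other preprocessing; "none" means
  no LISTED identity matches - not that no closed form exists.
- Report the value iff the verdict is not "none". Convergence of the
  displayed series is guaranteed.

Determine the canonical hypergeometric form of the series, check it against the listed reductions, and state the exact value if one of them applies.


x = -3 here; the reduced form reads 3F2, upper {-9, -\frac{1}{5}, 2}, lower {-\frac{5}{4}, \frac{2}{5}}, C = -\frac{3}{4}. Verdict: terminating - no listed pattern fits, but -9 in the upper list cuts the series at k = 9; direct evaluation. Hence: \frac{11646043963739049}{245070980}.

Structural cue: x = -3 and the two k-th powers (C = -3/4, x = -3) combine into one argument.
Term ratio: r(k) = -3 * (k-9) (k-\frac{1}{5}) (k+2) / [(k-\frac{5}{4}) (k+\frac{2}{5}) (k+1)] ; factor over Q: parameters, x = -3, and C = -\frac{3}{4}.


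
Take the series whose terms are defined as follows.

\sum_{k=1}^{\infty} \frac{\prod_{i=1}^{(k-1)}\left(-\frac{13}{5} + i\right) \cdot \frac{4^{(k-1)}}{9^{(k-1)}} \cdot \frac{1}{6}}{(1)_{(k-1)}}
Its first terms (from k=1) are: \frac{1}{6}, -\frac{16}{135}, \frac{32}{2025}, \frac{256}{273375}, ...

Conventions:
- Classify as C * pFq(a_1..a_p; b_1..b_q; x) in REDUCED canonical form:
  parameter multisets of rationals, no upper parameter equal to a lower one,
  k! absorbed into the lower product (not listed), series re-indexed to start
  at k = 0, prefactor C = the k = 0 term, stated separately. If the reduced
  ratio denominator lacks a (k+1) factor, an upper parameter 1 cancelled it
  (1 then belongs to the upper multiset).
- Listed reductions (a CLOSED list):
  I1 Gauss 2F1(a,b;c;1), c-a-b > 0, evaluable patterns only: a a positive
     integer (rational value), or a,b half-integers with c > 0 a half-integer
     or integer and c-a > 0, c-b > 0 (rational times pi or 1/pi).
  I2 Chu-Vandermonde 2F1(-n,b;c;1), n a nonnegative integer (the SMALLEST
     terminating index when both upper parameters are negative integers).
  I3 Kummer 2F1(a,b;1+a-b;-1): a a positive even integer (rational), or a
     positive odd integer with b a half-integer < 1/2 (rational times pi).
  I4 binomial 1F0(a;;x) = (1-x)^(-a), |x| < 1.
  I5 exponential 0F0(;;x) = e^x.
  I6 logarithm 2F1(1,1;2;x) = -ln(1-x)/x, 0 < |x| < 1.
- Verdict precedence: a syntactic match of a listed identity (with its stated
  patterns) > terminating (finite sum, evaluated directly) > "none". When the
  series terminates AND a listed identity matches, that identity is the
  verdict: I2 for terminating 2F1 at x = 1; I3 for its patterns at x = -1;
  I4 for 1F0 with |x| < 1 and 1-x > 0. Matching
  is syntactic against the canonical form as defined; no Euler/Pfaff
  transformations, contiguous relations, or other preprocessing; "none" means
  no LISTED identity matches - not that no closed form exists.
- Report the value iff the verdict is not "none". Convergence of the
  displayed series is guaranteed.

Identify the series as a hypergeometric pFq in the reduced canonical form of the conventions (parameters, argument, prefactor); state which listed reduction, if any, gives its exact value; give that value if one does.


With C = \frac{1}{6}: the canonical form is 1F0(-\frac{8}{5}; -; \frac{4}{9}). Verdict at x = \frac{4}{9}: binomial (I4) matches (the 1F0 binomial series: exponent 8/5, x = \frac{4}{9}). Value: \frac{1}{6} \cdot \left(\frac{5}{9}\right)^{\frac{8}{5}}.

First insight: t_0 being \frac{1}{6}, the running product (prefactor 1/6) telescopes to a rising factorial.
Ratio: r(k) = \frac{4}{9} * (k-\frac{8}{5}) / [(k+1)] ; factor over Q: parameters, x = \frac{4}{9}, and C = \frac{1}{6}.


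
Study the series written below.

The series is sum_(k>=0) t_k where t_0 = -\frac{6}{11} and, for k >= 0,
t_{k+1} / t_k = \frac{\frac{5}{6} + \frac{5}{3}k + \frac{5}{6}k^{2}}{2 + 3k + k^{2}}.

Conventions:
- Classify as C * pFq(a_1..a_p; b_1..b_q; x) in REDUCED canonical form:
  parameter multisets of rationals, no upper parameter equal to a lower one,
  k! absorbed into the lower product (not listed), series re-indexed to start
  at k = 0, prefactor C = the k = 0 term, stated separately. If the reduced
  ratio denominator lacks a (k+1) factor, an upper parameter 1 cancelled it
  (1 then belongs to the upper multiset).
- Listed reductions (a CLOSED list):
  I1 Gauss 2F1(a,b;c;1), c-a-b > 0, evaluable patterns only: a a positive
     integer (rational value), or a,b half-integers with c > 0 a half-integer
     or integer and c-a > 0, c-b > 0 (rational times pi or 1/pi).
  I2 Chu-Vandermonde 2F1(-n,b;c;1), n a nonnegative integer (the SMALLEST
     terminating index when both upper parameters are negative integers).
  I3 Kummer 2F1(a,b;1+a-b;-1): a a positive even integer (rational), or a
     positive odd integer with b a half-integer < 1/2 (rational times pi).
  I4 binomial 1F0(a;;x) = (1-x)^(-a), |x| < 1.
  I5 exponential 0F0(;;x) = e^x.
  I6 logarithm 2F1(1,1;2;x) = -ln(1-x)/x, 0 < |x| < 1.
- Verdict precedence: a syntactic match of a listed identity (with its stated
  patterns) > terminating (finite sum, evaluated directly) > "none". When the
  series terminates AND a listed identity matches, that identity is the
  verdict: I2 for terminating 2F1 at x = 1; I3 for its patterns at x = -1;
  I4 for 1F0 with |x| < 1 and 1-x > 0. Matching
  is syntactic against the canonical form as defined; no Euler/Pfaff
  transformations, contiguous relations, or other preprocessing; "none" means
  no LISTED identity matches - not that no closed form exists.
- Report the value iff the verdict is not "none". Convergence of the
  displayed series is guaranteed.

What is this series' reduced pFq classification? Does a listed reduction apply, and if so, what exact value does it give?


The series (x = \frac{5}{6}) is 2F1: upper {1, 1}, lower {2}, prefactor -\frac{6}{11}. Verdict (x = \frac{5}{6}): the logarithmic series (I6) applies (the logarithm: parameters (1,1;2), x = \frac{5}{6}). Hence: \frac{36}{55} \cdot \ln\left(\frac{1}{6}\right).

Structural cue: t_0 = -\frac{6}{11} here, and factor the ratio over Q (C = -6/11): negated roots = parameters.
Ratio: r(k) = \frac{5}{6} * (k+1) (k+1) / [(k+2) (k+1)] - poly over poly, x = \frac{5}{6} from leading terms; C = -\frac{6}{11} at k = 0.


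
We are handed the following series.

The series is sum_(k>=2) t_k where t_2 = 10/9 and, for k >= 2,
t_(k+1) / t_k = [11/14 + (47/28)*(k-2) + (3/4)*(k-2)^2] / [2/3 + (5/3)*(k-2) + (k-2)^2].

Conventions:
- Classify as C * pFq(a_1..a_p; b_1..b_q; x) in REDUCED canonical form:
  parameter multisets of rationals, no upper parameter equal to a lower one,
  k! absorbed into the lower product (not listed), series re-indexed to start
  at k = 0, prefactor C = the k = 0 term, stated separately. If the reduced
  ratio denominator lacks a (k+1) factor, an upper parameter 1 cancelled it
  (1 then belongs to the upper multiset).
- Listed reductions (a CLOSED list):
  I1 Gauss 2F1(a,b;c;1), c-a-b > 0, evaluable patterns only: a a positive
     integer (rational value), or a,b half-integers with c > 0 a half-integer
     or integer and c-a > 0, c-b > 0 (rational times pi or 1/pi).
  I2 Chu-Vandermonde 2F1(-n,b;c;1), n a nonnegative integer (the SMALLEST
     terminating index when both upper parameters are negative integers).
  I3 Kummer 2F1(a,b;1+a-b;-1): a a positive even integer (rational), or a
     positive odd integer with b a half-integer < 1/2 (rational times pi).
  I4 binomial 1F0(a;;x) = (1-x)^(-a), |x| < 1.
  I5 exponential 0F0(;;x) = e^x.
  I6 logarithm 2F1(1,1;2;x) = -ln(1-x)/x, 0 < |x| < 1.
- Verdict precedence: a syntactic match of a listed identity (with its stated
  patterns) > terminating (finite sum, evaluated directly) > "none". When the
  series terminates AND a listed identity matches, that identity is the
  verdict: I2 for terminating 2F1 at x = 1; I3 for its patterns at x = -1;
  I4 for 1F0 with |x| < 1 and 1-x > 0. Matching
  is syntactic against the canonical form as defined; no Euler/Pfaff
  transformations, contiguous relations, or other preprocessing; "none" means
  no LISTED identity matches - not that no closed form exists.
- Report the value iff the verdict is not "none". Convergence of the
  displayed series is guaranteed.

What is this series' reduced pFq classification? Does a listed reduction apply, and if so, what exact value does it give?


Reduced: x = 3/4, 1F0, upper = {11/7}, lower = {-}, C = 10/9. Verdict: binomial (I4) fires (the 1F0 binomial series: exponent -11/7, x = 3/4). Value: (10/9) * (1/4)^(-11/7).

First insight: from the first term 10/9: the ratio is unreduced: k + 2/3 divides both sides (prefactor 10/9).
Consecutive-term ratio: r(k) = (3/4) * (k+11/7) / [(k+1)] - rational in k, leading ratio (3/4); with t_0 = 10/9, classification follows.


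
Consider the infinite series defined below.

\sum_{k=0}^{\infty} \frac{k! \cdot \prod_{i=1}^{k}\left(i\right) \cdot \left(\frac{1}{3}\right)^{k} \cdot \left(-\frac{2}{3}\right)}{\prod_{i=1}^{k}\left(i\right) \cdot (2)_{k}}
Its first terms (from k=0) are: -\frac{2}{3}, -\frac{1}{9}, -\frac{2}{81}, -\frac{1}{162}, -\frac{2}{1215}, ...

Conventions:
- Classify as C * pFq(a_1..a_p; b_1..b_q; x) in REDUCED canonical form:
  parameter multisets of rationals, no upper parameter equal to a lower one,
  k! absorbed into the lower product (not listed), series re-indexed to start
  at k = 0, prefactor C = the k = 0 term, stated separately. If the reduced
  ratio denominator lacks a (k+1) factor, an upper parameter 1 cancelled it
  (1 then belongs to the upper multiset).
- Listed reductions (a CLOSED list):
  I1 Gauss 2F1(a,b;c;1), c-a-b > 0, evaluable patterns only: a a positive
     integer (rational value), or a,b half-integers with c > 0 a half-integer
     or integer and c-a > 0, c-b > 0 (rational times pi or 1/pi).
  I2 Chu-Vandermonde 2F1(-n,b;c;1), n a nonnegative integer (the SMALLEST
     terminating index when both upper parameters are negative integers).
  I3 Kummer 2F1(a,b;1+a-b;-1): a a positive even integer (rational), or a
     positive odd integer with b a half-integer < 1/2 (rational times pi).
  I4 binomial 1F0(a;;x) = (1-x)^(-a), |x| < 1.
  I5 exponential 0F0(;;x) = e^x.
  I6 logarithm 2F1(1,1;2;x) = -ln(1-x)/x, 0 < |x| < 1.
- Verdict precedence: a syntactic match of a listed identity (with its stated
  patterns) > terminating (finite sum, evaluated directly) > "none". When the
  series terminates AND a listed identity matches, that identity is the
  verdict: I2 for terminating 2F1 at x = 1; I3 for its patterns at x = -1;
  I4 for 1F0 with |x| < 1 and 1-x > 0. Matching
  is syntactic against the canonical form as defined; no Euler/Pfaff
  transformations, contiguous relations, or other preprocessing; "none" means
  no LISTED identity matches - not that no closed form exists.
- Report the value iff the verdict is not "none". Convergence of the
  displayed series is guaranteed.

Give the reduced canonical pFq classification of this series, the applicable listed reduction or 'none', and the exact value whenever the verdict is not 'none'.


Reduced: x = \frac{1}{3}, 2F1, upper = {1, 1}, lower = {2}, C = -\frac{2}{3}. Verdict: this is the logarithmic series (I6) (the logarithm: parameters (1,1;2), x = \frac{1}{3}). Hence: 2 \cdot \ln\left(\frac{2}{3}\right).

First insight: with t_0 = -\frac{2}{3}, the running product (C = -2/3) telescopes to a rising factorial.
Step ratio: r(k) = \frac{1}{3} * (k+1) (k+1) / [(k+2) (k+1)] - rational; roots negated = parameters, x = \frac{1}{3}, C = -\frac{2}{3}.


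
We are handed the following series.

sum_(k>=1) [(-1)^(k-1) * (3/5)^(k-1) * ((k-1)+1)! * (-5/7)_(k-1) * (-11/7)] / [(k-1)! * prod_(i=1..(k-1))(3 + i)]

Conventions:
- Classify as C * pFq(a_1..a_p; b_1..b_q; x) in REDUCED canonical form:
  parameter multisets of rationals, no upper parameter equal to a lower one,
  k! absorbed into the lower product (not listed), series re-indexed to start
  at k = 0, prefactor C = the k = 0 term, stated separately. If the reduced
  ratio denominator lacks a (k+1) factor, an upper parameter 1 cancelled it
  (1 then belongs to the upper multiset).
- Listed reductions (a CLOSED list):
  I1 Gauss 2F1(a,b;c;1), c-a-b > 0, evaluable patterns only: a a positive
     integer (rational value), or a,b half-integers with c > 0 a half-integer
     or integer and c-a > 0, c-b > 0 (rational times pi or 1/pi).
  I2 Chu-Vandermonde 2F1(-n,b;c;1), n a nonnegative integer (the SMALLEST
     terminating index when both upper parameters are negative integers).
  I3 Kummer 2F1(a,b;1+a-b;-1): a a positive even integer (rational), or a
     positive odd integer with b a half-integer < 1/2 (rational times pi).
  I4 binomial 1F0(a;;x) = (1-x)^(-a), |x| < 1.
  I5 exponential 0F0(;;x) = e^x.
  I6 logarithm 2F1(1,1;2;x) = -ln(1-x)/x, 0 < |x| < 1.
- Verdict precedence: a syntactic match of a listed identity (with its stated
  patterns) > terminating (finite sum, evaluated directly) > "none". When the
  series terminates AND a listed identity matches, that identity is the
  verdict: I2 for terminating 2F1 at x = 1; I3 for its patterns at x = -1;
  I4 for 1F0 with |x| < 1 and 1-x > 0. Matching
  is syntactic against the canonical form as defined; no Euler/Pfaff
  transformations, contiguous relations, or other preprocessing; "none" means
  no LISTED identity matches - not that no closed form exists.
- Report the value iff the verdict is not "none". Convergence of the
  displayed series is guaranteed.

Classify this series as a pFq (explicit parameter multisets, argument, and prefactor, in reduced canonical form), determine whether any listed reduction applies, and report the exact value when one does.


Structural cue: x = (-3/5) and the lower running product (prefactor -11/7) is a rising factorial.
Consecutive-term ratio: r(k) = (-3/5) * (k-5/7) (k+2) / [(k+4) (k+1)] - rational in k. x = (-3/5); t_0 = -11/7; negate the roots.

The series (x = -3/5) is 2F1: upper {-5/7, 2}, lower {4}, prefactor -11/7. Verdict: none here - no I1-I6 shape fits x = -3/5 with lower {4}.


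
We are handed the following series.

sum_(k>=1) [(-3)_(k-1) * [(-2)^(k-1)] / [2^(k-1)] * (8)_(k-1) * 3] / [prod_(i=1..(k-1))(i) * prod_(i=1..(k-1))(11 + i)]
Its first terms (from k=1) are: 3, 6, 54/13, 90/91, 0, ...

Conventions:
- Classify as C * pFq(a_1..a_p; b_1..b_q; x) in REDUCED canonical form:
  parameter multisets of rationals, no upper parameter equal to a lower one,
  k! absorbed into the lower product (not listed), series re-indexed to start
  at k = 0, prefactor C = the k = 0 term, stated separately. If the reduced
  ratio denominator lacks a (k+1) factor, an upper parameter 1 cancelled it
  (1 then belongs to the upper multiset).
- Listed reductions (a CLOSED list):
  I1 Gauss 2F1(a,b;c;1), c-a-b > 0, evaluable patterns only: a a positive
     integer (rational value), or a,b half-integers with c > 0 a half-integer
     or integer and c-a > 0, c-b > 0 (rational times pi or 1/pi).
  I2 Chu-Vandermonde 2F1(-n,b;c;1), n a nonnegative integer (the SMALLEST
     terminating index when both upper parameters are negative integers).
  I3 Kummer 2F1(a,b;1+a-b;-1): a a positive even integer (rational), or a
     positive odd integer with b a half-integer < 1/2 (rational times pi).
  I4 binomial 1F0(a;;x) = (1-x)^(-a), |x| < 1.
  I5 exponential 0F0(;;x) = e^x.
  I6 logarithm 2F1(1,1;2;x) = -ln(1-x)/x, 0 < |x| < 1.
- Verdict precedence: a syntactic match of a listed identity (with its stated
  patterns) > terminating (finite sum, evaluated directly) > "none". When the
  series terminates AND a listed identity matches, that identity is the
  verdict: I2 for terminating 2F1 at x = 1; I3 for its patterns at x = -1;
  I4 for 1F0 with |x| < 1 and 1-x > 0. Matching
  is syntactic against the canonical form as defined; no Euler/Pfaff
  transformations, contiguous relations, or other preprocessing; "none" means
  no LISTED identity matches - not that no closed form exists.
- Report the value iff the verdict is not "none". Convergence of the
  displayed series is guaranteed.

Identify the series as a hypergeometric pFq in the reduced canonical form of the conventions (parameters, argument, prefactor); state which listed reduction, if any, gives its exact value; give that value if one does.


Structural cue: x = (-1) and the product of the first k integers (C = 3) is k!.
Term ratio: r(k) = (-1) * (k-3) (k+8) / [(k+12) (k+1)] ; factor over Q: parameters, x = (-1), and C = 3.

At argument -1: a 2F1 with upper {-3, 8}, lower {12}, scaled by C = 3. Verdict: Kummer (I3) matches (x = -1; c = 12 equals 1+a-b for upper {-3, 8}: listed pattern). Its exact value is 99/7.


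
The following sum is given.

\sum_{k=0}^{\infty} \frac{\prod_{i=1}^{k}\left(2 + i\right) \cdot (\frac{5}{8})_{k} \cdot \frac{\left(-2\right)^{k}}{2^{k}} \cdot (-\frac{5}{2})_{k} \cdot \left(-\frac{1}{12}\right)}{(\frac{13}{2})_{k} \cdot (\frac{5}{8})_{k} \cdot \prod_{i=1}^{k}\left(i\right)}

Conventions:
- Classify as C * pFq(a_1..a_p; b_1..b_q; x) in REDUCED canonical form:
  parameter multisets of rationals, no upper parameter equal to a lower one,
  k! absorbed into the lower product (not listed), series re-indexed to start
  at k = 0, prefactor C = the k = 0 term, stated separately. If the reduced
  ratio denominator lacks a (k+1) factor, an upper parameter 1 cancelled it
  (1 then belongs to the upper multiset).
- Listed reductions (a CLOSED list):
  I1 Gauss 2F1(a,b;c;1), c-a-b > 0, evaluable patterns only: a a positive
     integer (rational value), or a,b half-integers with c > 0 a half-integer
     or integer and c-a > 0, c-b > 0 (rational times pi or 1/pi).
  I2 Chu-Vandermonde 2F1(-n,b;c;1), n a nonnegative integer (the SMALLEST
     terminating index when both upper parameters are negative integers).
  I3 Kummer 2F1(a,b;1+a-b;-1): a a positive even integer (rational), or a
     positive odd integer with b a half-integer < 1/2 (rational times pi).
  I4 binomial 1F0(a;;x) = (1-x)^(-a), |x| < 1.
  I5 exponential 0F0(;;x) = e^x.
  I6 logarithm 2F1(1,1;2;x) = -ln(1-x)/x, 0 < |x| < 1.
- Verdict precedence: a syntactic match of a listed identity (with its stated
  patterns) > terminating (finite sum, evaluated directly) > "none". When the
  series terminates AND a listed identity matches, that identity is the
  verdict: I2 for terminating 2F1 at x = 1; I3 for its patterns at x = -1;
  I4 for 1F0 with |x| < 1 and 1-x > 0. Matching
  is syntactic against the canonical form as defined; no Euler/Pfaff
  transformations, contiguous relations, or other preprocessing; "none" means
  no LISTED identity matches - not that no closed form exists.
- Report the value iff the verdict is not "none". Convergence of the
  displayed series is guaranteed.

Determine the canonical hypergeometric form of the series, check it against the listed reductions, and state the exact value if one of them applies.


At argument -1: a 2F1 with upper {-\frac{5}{2}, 3}, lower {\frac{13}{2}}, scaled by C = -\frac{1}{12}. Verdict: the Kummer evaluation I3 applies (x = -1; c = \frac{13}{2} equals 1+a-b for upper {-\frac{5}{2}, 3}: listed pattern). Hence: \left(-\frac{1155}{16384}\right) \cdot \pi.

Key observation: t_0 being -\frac{1}{12}, the running product (C = -1/12) telescopes to a rising factorial.
Consecutive-term ratio: r(k) = -1 * (k-\frac{5}{2}) (k+3) / [(k+\frac{13}{2}) (k+1)] - rational; roots negated = parameters, x = -1, C = -\frac{1}{12}.


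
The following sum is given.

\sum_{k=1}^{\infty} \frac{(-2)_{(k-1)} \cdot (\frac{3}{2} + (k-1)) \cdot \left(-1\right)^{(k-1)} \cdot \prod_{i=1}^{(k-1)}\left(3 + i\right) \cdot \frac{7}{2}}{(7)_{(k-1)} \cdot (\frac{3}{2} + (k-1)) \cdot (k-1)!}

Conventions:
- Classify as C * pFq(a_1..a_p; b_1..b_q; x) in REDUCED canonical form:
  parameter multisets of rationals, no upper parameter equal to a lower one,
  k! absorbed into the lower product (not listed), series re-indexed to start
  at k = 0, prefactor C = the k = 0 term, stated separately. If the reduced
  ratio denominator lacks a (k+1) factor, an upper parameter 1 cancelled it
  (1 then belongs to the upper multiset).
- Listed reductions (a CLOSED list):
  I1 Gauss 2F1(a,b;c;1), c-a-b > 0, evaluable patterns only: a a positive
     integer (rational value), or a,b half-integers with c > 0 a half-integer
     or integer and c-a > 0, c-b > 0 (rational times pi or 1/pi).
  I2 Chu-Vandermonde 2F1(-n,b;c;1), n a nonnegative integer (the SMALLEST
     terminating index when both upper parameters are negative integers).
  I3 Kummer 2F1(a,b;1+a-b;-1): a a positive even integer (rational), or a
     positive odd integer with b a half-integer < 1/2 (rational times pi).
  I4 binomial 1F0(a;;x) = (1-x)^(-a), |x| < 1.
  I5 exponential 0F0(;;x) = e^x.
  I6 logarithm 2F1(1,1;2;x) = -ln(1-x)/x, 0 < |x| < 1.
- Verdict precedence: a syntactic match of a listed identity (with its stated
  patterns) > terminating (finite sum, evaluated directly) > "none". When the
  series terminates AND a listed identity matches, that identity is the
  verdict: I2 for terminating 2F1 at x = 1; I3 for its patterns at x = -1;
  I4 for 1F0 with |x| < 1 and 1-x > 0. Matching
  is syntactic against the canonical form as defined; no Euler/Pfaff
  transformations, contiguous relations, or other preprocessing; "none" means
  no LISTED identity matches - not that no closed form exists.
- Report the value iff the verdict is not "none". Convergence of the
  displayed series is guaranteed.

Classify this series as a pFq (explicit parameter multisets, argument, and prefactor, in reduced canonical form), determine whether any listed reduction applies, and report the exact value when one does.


With C = \frac{7}{2}: the canonical form is 2F1(-2, 4; 7; -1). Verdict at x = -1: Kummer (I3) matches (x = -1; c = 7 equals 1+a-b for upper {-2, 4}: listed pattern). Sum: \frac{35}{4}.

The tell: t_0 = \frac{7}{2} here, and the running product (C = 7/2, x = -1) telescopes to a rising factorial.
Consecutive-term ratio: r(k) = -1 * (k-2) (k+4) / [(k+7) (k+1)] - rational; roots negated = parameters, x = -1, C = \frac{7}{2}.


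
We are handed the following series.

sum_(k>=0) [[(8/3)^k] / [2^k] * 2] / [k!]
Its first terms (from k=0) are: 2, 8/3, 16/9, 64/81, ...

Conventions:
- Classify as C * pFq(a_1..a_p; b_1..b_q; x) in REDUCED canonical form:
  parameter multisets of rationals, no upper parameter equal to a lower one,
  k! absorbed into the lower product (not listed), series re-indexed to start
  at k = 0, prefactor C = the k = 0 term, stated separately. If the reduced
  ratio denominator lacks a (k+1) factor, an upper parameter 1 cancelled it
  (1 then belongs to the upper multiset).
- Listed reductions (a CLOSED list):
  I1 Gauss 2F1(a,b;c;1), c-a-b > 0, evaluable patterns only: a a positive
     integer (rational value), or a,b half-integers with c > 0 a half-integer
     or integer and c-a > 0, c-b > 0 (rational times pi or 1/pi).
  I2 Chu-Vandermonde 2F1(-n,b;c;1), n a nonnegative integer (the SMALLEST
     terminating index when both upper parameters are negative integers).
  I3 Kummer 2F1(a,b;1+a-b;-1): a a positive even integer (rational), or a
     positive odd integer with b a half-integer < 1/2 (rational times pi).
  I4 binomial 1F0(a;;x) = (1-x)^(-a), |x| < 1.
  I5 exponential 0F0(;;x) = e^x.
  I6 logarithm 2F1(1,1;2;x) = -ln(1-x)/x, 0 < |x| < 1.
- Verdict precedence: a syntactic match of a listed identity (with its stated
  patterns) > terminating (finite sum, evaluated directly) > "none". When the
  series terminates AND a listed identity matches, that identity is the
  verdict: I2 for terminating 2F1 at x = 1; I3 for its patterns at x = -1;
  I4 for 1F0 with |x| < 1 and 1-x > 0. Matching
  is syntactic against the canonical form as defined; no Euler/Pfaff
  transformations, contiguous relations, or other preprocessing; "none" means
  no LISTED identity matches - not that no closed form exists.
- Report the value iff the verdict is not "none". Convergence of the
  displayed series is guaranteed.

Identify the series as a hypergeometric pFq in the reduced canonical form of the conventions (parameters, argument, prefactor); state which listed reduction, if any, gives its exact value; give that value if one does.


Key step: t_0 being 2, the two k-th powers (prefactor 2) combine into one argument.
Term ratio: r(k) = (4/3) * 1 / [(k+1)] ; factor over Q: parameters, x = (4/3), and C = 2.

Prefactor 2, argument 4/3: 0F0 with upper {-} over lower {-}. Verdict: exponential (I5) fires (the 0F0 exponential series at x = 4/3). Hence: 2 * e^(4/3).


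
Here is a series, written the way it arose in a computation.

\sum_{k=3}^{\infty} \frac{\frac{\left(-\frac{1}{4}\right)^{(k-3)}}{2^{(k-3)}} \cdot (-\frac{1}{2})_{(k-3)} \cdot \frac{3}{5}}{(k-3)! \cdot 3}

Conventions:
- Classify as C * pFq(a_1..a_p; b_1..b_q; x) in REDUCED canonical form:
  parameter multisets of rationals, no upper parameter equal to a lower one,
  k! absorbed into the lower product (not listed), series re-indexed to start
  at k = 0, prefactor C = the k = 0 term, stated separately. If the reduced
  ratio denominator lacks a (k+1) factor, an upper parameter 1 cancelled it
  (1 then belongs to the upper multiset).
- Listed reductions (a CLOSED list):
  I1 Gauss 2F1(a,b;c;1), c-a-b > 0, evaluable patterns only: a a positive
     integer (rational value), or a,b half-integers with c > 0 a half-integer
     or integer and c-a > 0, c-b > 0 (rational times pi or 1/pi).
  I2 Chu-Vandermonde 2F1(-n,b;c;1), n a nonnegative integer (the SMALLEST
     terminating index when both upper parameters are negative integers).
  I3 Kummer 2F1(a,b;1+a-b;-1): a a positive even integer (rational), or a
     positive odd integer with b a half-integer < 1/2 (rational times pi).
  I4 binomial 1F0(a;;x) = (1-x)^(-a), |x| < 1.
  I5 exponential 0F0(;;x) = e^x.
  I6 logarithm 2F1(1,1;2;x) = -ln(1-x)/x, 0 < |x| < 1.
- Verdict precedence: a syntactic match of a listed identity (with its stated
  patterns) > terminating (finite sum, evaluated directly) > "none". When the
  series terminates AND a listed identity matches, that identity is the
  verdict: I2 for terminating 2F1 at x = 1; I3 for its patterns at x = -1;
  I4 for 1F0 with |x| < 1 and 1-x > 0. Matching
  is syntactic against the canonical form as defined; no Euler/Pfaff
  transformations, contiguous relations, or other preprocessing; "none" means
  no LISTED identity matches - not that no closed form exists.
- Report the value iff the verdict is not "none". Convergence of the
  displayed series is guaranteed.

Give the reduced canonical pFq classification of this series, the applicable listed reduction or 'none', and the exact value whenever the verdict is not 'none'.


Structural cue: with t_0 = \frac{1}{5}, the two k-th powers (C = 1/5, x = -1/8) combine into one argument.
Term ratio: r(k) = -\frac{1}{8} * (k-\frac{1}{2}) / [(k+1)] - rational in k, leading ratio -\frac{1}{8}; with t_0 = \frac{1}{5}, classification follows.

This is \frac{1}{5} * 1F0(-\frac{1}{2}; -; -\frac{1}{8}) in reduced canonical form. Verdict: this is binomial (I4) (the 1F0 binomial series: exponent 1/2, x = -\frac{1}{8}). Its exact value is \frac{1}{5} \cdot \left(\frac{9}{8}\right)^{\frac{1}{2}}.


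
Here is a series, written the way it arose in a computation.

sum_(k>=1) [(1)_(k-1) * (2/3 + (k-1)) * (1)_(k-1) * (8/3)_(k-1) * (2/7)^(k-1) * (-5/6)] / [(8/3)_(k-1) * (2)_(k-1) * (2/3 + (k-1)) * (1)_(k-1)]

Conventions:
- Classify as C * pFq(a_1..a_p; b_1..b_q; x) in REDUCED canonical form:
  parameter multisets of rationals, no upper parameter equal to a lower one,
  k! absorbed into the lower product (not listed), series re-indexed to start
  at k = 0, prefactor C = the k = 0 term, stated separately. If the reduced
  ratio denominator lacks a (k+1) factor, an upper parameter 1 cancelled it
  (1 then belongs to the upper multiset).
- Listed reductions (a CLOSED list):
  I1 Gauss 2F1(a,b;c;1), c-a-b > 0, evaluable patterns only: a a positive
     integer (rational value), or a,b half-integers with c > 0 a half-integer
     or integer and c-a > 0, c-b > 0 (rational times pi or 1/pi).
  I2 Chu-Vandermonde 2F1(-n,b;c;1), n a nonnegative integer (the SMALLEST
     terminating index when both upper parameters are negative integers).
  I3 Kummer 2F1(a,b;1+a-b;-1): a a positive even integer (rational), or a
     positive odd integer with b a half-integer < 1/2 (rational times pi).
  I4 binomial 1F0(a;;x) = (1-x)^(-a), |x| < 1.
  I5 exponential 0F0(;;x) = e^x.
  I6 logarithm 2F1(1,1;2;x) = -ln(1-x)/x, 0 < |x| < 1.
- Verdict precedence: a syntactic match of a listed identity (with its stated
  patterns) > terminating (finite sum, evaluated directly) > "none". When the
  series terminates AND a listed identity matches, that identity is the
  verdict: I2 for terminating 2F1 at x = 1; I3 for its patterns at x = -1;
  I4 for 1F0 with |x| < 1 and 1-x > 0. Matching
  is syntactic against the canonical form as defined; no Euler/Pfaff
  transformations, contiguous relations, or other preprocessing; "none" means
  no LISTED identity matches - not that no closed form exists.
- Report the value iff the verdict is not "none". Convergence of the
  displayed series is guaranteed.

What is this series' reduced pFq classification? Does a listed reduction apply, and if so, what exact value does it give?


First insight: t_0 being -5/6, (1)_k (C = -5/6, x = 2/7) is k! itself.
Ratio: r(k) = (2/7) * (k+1) (k+1) / [(k+2) (k+1)] - poly over poly, x = (2/7) from leading terms; C = -5/6 at k = 0.

Classification (C = -5/6): 2F1 with upper {1, 1}, lower {2}, argument x = 2/7. Verdict (x = 2/7): the I6 logarithm reduction applies (the logarithm: parameters (1,1;2), x = 2/7). Exact value: (35/12) * ln(5/7).
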